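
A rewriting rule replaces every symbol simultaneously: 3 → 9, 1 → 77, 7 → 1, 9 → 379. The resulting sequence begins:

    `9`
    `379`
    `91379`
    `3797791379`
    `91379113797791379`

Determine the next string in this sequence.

Rewriting the 17 symbols of 91379113797791379 one by one yields 379 77 9 1 379 77 77 9 1 379 1 1 379 77 9 1 379; concatenated:

3797791379777791379113797791379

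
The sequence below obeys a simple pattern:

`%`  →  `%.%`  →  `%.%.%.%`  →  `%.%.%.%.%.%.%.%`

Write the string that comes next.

Every step duplicates the string with '.' between the halves.
Doubling %.%.%.%.%.%.%.% with '.' between the halves:

%.%.%.%.%.%.%.%.%.%.%.%.%.%.%.%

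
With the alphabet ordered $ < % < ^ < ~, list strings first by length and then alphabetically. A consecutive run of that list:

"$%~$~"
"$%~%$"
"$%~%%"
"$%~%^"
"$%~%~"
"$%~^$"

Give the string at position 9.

Advancing 3 positions from $%~^$ through $%~^$ → $%~^% → $%~^^ reaches term 9.

$%~^~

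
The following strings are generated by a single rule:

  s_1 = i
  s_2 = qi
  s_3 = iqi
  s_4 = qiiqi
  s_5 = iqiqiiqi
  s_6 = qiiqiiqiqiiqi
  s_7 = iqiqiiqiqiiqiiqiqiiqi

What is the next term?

qiiqiiqiqiiqiiqiqiiqiqiiqiiqiqiiqi

This is a Fibonacci-style word recurrence s(k) = s(k−2)·s(k−1): e.g. i·qi = iqi.
Continuing: qiiqiiqiqiiqi · iqiqiiqiqiiqiiqiqiiqi gives term 8.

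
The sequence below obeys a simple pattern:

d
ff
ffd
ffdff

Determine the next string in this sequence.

ffdffffd

From term 3 onward, concatenate the last term with the second-to-last: ff·d = ffd, ffd·ff = ffdff, …
Continuing: ffdff · ffd gives term 5.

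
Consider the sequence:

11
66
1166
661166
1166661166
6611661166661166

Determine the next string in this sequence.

11666611666611661166661166

Each term (from the third on) is the two preceding terms concatenated in order: term 3 = 11·66 = 1166.
So term 7 is 1166661166·6611661166661166.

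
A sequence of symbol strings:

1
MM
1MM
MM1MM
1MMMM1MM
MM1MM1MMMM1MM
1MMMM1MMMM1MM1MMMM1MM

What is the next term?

MM1MM1MMMM1MM1MMMM1MMMM1MM1MMMM1MM

From term 3 onward, concatenate the second-to-last term with the last: 1·MM = 1MM, MM·1MM = MM1MM, …
So term 8 is MM1MM1MMMM1MM·1MMMM1MMMM1MM1MMMM1MM.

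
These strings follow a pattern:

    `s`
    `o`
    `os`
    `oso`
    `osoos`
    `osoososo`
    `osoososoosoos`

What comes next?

osoososoosoososoososo

Each term (from the third on) is the previous term followed by the one before it: term 3 = o·s = os.
So term 8 is osoososoosoos·osoososo.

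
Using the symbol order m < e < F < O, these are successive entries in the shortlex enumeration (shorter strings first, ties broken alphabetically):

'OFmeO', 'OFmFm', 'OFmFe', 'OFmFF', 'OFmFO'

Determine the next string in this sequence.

OFmOm

The successor of OFmFO increments the rightmost position that isn't already O and resets every position after it to m.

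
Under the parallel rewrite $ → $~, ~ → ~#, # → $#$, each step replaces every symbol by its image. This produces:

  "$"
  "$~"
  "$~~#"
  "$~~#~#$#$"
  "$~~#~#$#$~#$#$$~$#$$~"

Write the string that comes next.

Replace each of the 21 characters of $~~#~#$#$~#$#$$~$#$$~ in place — $~ ~# ~# $#$ ~# $#$ $~ $#$ $~ ~# $#$ $~ $#$ $~ $~ ~# $~ $#$ $~ $~ ~# — and concatenate.

$~~#~#$#$~#$#$$~$#$$~~#$#$$~$#$$~$~~#$~$#$$~$~~#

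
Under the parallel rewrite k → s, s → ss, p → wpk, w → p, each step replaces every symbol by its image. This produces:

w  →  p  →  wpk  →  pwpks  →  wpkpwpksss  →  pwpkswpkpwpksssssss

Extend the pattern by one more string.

Applying the rule to each of the 19 symbols of pwpkswpkpwpksssssss gives the pieces wpk p wpk s ss p wpk s wpk p wpk s ss ss ss ss ss ss ss, which concatenate to the answer.

wpkpwpkssspwpkswpkpwpksssssssssssssss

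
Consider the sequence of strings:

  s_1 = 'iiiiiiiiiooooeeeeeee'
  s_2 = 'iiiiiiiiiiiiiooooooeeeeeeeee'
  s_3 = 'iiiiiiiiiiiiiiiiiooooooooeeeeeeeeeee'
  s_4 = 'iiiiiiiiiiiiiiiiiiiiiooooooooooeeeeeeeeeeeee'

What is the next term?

iiiiiiiiiiiiiiiiiiiiiiiiiooooooooooooeeeeeeeeeeeeeee

The n-th term is 4n+1 i's then 2n o's then 2n+3 e's, where the shown terms are n = 2, 3, 4, 5.
Setting n = 6 gives 25, 12, 15 characters in each block.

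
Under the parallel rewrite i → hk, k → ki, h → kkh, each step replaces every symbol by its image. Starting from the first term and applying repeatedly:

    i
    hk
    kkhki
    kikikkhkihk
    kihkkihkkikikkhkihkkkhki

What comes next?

Rewriting the 24 symbols of kihkkihkkikikkhkihkkkhki one by one yields ki hk kkh ki ki hk kkh ki ki hk ki hk ki ki kkh ki hk kkh ki ki ki kkh ki hk; concatenated:

kihkkkhkikihkkkhkikihkkihkkikikkhkihkkkhkikikikkhkihk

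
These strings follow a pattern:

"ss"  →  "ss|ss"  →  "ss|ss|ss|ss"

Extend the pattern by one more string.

ss|ss|ss|ss|ss|ss|ss|ss

Each string is two copies of the previous one joined by '|'.
One more doubling of ss|ss|ss|ss gives the answer.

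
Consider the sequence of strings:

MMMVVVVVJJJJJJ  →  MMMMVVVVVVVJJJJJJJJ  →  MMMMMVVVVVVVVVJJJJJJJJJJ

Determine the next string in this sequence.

MMMMMMVVVVVVVVVVVJJJJJJJJJJJJ

The n-th term is n M's then 2n-1 V's then 2n J's, where the shown terms are n = 3, 4, 5.
At n = 6 the blocks have lengths 6, 11, 12.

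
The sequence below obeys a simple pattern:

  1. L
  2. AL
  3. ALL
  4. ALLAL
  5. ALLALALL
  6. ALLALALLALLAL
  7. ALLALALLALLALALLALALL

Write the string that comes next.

Each term (from the third on) is the previous term followed by the one before it: term 3 = AL·L = ALL.
The next term joins ALLALALLALLALALLALALL and ALLALALLALLAL.

ALLALALLALLALALLALALLALLALALLALLAL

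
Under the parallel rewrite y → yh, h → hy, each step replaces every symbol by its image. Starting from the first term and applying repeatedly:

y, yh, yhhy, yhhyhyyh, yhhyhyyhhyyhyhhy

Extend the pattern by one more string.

yhhyhyyhhyyhyhhyhyyhyhhyyhhyhyyh

Applying the rule to each of the 16 symbols of yhhyhyyhhyyhyhhy gives the pieces yh hy hy yh hy yh yh hy hy yh yh hy yh hy hy yh, which concatenate to the answer.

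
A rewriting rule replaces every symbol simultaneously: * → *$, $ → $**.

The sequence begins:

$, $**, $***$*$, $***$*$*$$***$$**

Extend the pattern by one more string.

$***$*$*$$***$$***$$**$***$*$*$$**$***$*$

φ($***$*$*$$***$$**) expands symbol-by-symbol to $** *$ *$ *$ $** *$ $** *$ $** $** *$ *$ *$ $** $** *$ *$; joining the 17 pieces gives the next term.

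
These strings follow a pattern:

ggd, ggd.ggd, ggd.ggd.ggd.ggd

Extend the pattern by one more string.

Each string is two copies of the previous one joined by '.'.
Doubling ggd.ggd.ggd.ggd with '.' between the halves:

ggd.ggd.ggd.ggd.ggd.ggd.ggd.ggd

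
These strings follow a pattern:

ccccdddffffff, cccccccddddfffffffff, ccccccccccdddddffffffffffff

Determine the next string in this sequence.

cccccccccccccddddddfffffffffffffff

The n-th term is 3n+1 c's then n+2 d's then 3n+3 f's (n = 1, 2, …).
For the next term, n = 4, so the run lengths are 13, 6, 15.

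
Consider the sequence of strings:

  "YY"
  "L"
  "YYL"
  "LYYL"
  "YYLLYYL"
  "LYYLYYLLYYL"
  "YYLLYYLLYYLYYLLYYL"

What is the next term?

From term 3 onward, concatenate the second-to-last term with the last: YY·L = YYL, L·YYL = LYYL, …
The next term joins LYYLYYLLYYL and YYLLYYLLYYLYYLLYYL.

LYYLYYLLYYLYYLLYYLLYYLYYLLYYL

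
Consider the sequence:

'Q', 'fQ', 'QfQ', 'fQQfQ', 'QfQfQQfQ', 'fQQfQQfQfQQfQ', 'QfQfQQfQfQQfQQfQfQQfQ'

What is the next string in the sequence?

Each term (from the third on) is the two preceding terms concatenated in order: term 3 = Q·fQ = QfQ.
Continuing: fQQfQQfQfQQfQ · QfQfQQfQfQQfQQfQfQQfQ gives term 8.

fQQfQQfQfQQfQQfQfQQfQfQQfQQfQfQQfQ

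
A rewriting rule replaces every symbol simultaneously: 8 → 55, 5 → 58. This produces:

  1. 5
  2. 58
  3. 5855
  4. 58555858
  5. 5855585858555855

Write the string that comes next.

Rewriting the 16 symbols of 5855585858555855 one by one yields 58 55 58 58 58 55 58 55 58 55 58 58 58 55 58 58; concatenated:

58555858585558555855585858555858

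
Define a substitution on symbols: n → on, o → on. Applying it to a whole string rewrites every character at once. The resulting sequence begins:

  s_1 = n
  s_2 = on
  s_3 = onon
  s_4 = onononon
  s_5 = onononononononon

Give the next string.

onononononononononononononononon

Replace each of the 16 characters of onononononononon in place — on on on on on on on on on on on on on on on on — and concatenate.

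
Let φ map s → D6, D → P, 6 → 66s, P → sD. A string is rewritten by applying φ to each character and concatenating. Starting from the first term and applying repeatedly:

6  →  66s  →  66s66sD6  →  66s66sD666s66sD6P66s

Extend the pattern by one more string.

φ(66s66sD666s66sD6P66s) expands symbol-by-symbol to 66s 66s D6 66s 66s D6 P 66s 66s 66s D6 66s 66s D6 P 66s sD 66s 66s D6; joining the 20 pieces gives the next term.

66s66sD666s66sD6P66s66s66sD666s66sD6P66ssD66s66sD6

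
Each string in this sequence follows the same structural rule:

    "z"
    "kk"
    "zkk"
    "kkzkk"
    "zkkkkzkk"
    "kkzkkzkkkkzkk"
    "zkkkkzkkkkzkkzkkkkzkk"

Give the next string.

kkzkkzkkkkzkkzkkkkzkkkkzkkzkkkkzkk

From term 3 onward, concatenate the second-to-last term with the last: z·kk = zkk, kk·zkk = kkzkk, …
Continuing: kkzkkzkkkkzkk · zkkkkzkkkkzkkzkkkkzkk gives term 8.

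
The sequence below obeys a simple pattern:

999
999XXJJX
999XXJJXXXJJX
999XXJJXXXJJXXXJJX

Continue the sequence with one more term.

The strings grow by a fixed suffix XXJJX each time.
Applying this once more to 999XXJJXXXJJXXXJJX:

999XXJJXXXJJXXXJJXXXJJX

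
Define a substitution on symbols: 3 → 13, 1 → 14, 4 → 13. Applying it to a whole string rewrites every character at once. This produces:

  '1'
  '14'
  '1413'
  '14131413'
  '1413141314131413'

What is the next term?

14131413141314131413141314131413

Applying the rule to each of the 16 symbols of 1413141314131413 gives the pieces 14 13 14 13 14 13 14 13 14 13 14 13 14 13 14 13, which concatenate to the answer.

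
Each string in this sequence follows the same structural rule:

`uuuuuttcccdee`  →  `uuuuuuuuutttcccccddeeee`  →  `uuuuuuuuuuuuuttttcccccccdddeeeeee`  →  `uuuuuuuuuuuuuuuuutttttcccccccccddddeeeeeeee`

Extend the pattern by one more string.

uuuuuuuuuuuuuuuuuuuuuttttttcccccccccccdddddeeeeeeeeee

The n-th term is 4n+1 u's then n+1 t's then 2n+1 c's then n d's then 2n e's (n = 1, 2, …).
Setting n = 5 gives 21, 6, 11, 5, 10 characters in each block.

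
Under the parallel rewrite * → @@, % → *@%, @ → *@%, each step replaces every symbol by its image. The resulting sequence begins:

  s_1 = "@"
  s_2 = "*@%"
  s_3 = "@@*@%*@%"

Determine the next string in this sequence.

*@%*@%@@*@%*@%@@*@%*@%

Apply φ to @@*@%*@% symbol by symbol: @→*@%, @→*@%, *→@@, @→*@%, %→*@%, *→@@, @→*@%, %→*@%; joined: *@% *@% @@ *@% *@% @@ *@% *@%.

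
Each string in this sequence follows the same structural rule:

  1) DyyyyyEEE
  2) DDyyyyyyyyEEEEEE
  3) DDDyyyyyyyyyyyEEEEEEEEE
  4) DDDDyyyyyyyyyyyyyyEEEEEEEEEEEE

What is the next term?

The n-th term is n D's then 3n+2 y's then 3n E's (n = 1, 2, …).
Setting n = 5 gives 5, 17, 15 characters in each block.

DDDDDyyyyyyyyyyyyyyyyyEEEEEEEEEEEEEEE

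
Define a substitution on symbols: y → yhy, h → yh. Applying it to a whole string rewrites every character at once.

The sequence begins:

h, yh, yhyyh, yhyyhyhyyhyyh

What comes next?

yhyyhyhyyhyyhyhyyhyhyyhyyhyhyyhyyh

φ(yhyyhyhyyhyyh) expands symbol-by-symbol to yhy yh yhy yhy yh yhy yh yhy yhy yh yhy yhy yh; joining the 13 pieces gives the next term.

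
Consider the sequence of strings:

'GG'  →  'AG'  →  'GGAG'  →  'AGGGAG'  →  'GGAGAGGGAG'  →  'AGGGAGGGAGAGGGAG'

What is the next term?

GGAGAGGGAGAGGGAGGGAGAGGGAG

From term 3 onward, concatenate the second-to-last term with the last: GG·AG = GGAG, AG·GGAG = AGGGAG, …
Continuing: GGAGAGGGAG · AGGGAGGGAGAGGGAG gives term 7.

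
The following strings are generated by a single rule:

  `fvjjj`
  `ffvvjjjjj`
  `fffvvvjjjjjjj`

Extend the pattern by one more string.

Each string has the form f^{n} v^{n} j^{2n+1} (n = 1, 2, …).
For the next term, n = 4, so the run lengths are 4, 4, 9.

ffffvvvvjjjjjjjjj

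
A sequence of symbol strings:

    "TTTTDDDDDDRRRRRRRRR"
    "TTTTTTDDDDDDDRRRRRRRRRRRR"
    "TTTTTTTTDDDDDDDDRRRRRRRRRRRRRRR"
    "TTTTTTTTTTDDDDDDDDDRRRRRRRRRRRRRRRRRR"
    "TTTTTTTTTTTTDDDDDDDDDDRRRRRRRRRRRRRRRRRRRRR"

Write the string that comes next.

TTTTTTTTTTTTTTDDDDDDDDDDDRRRRRRRRRRRRRRRRRRRRRRRR

Reading off run lengths: T runs 4, 6, 8, 10, 12; D runs 6, 7, 8, 9, 10; R runs 9, 12, 15, 18, 21 — each is linear in n, where the shown terms are n = 3, 4, 5, 6, 7.
At n = 8 the blocks have lengths 14, 11, 24.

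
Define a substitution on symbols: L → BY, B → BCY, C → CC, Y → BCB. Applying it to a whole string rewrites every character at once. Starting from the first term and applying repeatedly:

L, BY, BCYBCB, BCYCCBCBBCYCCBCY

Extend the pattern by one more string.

Rewriting the 16 symbols of BCYCCBCBBCYCCBCY one by one yields BCY CC BCB CC CC BCY CC BCY BCY CC BCB CC CC BCY CC BCB; concatenated:

BCYCCBCBCCCCBCYCCBCYBCYCCBCBCCCCBCYCCBCB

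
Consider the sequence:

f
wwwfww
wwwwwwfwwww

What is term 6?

wwwwwwwwwwwwwwwfwwwwwwwwww

Each term wraps the previous one in www on the left and ww on the right.
From wwwwwwfwwww, 3 further steps: wwwwwwfwwww → wwwwwwwwwfwwwwww → wwwwwwwwwwwwfwwwwwwww → (answer).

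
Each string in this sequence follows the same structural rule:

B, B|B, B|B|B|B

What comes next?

Each string is two copies of the previous one joined by '|'.
Doubling B|B|B|B with '|' between the halves:

B|B|B|B|B|B|B|B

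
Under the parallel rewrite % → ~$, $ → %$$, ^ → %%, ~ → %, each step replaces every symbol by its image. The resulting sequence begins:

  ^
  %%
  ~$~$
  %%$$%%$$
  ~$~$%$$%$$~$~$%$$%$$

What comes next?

φ(~$~$%$$%$$~$~$%$$%$$) expands symbol-by-symbol to % %$$ % %$$ ~$ %$$ %$$ ~$ %$$ %$$ % %$$ % %$$ ~$ %$$ %$$ ~$ %$$ %$$; joining the 20 pieces gives the next term.

%%$$%%$$~$%$$%$$~$%$$%$$%%$$%%$$~$%$$%$$~$%$$%$$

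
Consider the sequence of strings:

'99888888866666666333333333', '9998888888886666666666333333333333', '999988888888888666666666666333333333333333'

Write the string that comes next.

Reading off run lengths: 9 runs 2, 3, 4; 8 runs 7, 9, 11; 6 runs 8, 10, 12; 3 runs 9, 12, 15 — each is linear in n, where the shown terms are n = 3, 4, 5.
Setting n = 6 gives 5, 13, 14, 18 characters in each block.

99999888888888888866666666666666333333333333333333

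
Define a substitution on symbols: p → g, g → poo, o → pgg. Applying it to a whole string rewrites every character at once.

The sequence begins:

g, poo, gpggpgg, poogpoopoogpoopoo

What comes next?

gpggpggpoogpggpgggpggpggpoogpggpgggpggpgg

Replace each of the 17 characters of poogpoopoogpoopoo in place — g pgg pgg poo g pgg pgg g pgg pgg poo g pgg pgg g pgg pgg — and concatenate.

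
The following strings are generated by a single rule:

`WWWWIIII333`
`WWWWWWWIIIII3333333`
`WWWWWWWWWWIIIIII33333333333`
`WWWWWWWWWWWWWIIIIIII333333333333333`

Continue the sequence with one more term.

WWWWWWWWWWWWWWWWIIIIIIII3333333333333333333

Reading off run lengths: W runs 4, 7, 10, 13; I runs 4, 5, 6, 7; 3 runs 3, 7, 11, 15 — each is linear in n (n = 1, 2, …).
At n = 5 the blocks have lengths 16, 8, 19.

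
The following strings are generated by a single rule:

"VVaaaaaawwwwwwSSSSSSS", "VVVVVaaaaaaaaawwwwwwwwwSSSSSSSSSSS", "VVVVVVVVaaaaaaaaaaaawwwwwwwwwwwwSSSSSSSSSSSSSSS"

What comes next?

VVVVVVVVVVVaaaaaaaaaaaaaaawwwwwwwwwwwwwwwSSSSSSSSSSSSSSSSSSS

Term n consists of 3n-1 V's, followed by 3n+3 a's, followed by 3n+3 w's, followed by 4n+3 S's (n = 1, 2, …).
For the next term, n = 4, so the run lengths are 11, 15, 15, 19.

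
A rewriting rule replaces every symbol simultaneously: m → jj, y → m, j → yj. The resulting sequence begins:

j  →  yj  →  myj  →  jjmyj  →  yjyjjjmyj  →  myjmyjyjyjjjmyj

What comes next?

Replace each of the 15 characters of myjmyjyjyjjjmyj in place — jj m yj jj m yj m yj m yj yj yj jj m yj — and concatenate.

jjmyjjjmyjmyjmyjyjyjjjmyj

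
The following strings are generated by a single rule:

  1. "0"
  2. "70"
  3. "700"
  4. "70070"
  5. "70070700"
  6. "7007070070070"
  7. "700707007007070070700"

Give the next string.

From term 3 onward, concatenate the last term with the second-to-last: 70·0 = 700, 700·70 = 70070, …
So term 8 is 700707007007070070700·7007070070070.

7007070070070700707007007070070070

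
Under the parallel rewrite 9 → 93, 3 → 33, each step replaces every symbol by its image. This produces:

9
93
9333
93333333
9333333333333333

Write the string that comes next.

93333333333333333333333333333333

Replace each of the 16 characters of 9333333333333333 in place — 93 33 33 33 33 33 33 33 33 33 33 33 33 33 33 33 — and concatenate.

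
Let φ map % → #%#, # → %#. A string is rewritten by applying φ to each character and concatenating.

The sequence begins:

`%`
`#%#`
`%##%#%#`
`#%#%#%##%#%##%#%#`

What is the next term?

Rewriting the 17 symbols of #%#%#%##%#%##%#%# one by one yields %# #%# %# #%# %# #%# %# %# #%# %# #%# %# %# #%# %# #%# %#; concatenated:

%##%#%##%#%##%#%#%##%#%##%#%#%##%#%##%#%#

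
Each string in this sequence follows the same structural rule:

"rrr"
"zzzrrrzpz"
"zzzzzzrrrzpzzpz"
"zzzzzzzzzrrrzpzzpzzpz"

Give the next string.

zzzzzzzzzzzzrrrzpzzpzzpzzpz

s(k+1) = zzz·s(k)·zpz, so each term gains zzz as a prefix and zpz as a suffix.
So the next term is zzz·zzzzzzzzzrrrzpzzpzzpz·zpz.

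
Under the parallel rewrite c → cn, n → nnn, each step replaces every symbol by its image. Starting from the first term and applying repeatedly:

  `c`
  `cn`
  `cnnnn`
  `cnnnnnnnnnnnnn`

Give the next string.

Rewriting the 14 symbols of cnnnnnnnnnnnnn one by one yields cn nnn nnn nnn nnn nnn nnn nnn nnn nnn nnn nnn nnn nnn; concatenated:

cnnnnnnnnnnnnnnnnnnnnnnnnnnnnnnnnnnnnnnnn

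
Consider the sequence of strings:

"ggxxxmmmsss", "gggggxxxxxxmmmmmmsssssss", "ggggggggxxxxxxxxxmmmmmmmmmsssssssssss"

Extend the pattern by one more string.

Reading off run lengths: g runs 2, 5, 8; x runs 3, 6, 9; m runs 3, 6, 9; s runs 3, 7, 11 — each is linear in n (n = 1, 2, …).
At n = 4 the blocks have lengths 11, 12, 12, 15.

gggggggggggxxxxxxxxxxxxmmmmmmmmmmmmsssssssssssssss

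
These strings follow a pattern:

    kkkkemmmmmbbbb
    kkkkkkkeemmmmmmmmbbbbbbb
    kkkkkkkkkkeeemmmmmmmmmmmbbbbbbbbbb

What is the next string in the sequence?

Reading off run lengths: k runs 4, 7, 10; e runs 1, 2, 3; m runs 5, 8, 11; b runs 4, 7, 10 — each is linear in n (n = 1, 2, …).
For the next term, n = 4, so the run lengths are 13, 4, 14, 13.

kkkkkkkkkkkkkeeeemmmmmmmmmmmmmmbbbbbbbbbbbbb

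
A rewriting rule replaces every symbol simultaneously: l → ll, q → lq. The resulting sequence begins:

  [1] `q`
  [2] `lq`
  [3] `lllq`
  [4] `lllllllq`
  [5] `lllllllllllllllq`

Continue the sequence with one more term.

φ(lllllllllllllllq) expands symbol-by-symbol to ll ll ll ll ll ll ll ll ll ll ll ll ll ll ll lq; joining the 16 pieces gives the next term.

lllllllllllllllllllllllllllllllq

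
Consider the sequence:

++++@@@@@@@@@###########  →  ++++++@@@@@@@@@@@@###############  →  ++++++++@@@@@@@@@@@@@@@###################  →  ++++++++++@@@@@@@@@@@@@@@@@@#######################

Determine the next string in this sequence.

++++++++++++@@@@@@@@@@@@@@@@@@@@@###########################

Each string has the form +^{2n} @^{3n+3} #^{4n+3}, where the shown terms are n = 2, 3, 4, 5.
Setting n = 6 gives 12, 21, 27 characters in each block.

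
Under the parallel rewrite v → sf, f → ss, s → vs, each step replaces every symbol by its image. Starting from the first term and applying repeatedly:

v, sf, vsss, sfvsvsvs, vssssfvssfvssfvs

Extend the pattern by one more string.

φ(vssssfvssfvssfvs) expands symbol-by-symbol to sf vs vs vs vs ss sf vs vs ss sf vs vs ss sf vs; joining the 16 pieces gives the next term.

sfvsvsvsvssssfvsvssssfvsvssssfvs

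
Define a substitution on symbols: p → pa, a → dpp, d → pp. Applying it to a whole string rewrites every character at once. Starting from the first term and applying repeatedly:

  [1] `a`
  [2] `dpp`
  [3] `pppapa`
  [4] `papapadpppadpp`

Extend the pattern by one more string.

φ(papapadpppadpp) expands symbol-by-symbol to pa dpp pa dpp pa dpp pp pa pa pa dpp pp pa pa; joining the 14 pieces gives the next term.

padpppadpppadpppppapapadpppppapa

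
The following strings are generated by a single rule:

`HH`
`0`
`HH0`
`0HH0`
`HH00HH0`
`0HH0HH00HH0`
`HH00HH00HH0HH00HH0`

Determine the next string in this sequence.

This is a Fibonacci-style word recurrence s(k) = s(k−2)·s(k−1): e.g. HH·0 = HH0.
Continuing: 0HH0HH00HH0 · HH00HH00HH0HH00HH0 gives term 8.

0HH0HH00HH0HH00HH00HH0HH00HH0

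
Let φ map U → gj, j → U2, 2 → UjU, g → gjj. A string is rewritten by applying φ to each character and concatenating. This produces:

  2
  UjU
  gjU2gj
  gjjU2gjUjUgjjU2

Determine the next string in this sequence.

φ(gjjU2gjUjUgjjU2) expands symbol-by-symbol to gjj U2 U2 gj UjU gjj U2 gj U2 gj gjj U2 U2 gj UjU; joining the 15 pieces gives the next term.

gjjU2U2gjUjUgjjU2gjU2gjgjjU2U2gjUjU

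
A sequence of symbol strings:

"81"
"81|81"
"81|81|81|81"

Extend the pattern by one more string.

81|81|81|81|81|81|81|81

Every step duplicates the string with '|' between the halves.
One more doubling of 81|81|81|81 gives the answer.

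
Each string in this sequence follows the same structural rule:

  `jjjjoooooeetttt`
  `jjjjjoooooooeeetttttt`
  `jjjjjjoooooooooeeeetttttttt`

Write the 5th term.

Reading off run lengths: j runs 4, 5, 6; o runs 5, 7, 9; e runs 2, 3, 4; t runs 4, 6, 8 — each is linear in n, where the shown terms are n = 2, 3, 4.
At n = 6 the blocks have lengths 8, 13, 6, 12.

jjjjjjjjoooooooooooooeeeeeetttttttttttt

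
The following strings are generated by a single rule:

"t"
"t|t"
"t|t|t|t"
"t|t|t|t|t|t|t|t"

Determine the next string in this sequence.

s(k+1) = s(k)·|·s(k) — each term doubles the last with '|' between the halves.
Doubling t|t|t|t|t|t|t|t with '|' between the halves:

t|t|t|t|t|t|t|t|t|t|t|t|t|t|t|t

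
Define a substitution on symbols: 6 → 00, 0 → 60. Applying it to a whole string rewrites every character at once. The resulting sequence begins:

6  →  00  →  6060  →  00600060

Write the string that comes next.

Apply φ to 00600060 symbol by symbol: 0→60, 0→60, 6→00, 0→60, 0→60, 0→60, 6→00, 0→60; joined: 60 60 00 60 60 60 00 60.

6060006060600060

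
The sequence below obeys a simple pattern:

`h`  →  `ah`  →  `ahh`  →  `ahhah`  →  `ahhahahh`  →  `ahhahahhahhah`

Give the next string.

This is a Fibonacci-style word recurrence s(k) = s(k−1)·s(k−2): e.g. ah·h = ahh.
Continuing: ahhahahhahhah · ahhahahh gives term 7.

ahhahahhahhahahhahahh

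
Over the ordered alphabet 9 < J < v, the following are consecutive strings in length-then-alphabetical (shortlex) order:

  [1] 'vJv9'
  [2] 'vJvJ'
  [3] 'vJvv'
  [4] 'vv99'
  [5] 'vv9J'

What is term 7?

Stepping forward 2 times from vv9J: vv9J → vv9v, then the target.

vvJ9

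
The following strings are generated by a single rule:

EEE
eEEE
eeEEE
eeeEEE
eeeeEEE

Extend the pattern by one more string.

The strings grow by a fixed prefix e each time.
So the next term is e·eeeeEEE.

eeeeeEEE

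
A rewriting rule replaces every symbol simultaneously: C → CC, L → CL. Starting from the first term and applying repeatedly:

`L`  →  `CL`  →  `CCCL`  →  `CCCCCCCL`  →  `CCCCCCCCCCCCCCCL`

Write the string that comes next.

Rewriting the 16 symbols of CCCCCCCCCCCCCCCL one by one yields CC CC CC CC CC CC CC CC CC CC CC CC CC CC CC CL; concatenated:

CCCCCCCCCCCCCCCCCCCCCCCCCCCCCCCL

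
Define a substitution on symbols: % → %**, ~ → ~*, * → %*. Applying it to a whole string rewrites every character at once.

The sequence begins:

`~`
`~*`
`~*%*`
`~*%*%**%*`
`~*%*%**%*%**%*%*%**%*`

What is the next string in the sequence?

~*%*%**%*%**%*%*%**%*%**%*%*%**%*%**%*%**%*%*%**%*

φ(~*%*%**%*%**%*%*%**%*) expands symbol-by-symbol to ~* %* %** %* %** %* %* %** %* %** %* %* %** %* %** %* %** %* %* %** %*; joining the 21 pieces gives the next term.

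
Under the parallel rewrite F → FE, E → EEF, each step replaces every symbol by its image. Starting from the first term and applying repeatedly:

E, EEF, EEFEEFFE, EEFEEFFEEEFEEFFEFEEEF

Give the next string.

EEFEEFFEEEFEEFFEFEEEFEEFEEFFEEEFEEFFEFEEEFFEEEFEEFEEFFE

φ(EEFEEFFEEEFEEFFEFEEEF) expands symbol-by-symbol to EEF EEF FE EEF EEF FE FE EEF EEF EEF FE EEF EEF FE FE EEF FE EEF EEF EEF FE; joining the 21 pieces gives the next term.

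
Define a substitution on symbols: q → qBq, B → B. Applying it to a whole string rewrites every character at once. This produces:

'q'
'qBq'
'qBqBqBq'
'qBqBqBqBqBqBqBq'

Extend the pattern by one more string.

Replace each of the 15 characters of qBqBqBqBqBqBqBq in place — qBq B qBq B qBq B qBq B qBq B qBq B qBq B qBq — and concatenate.

qBqBqBqBqBqBqBqBqBqBqBqBqBqBqBq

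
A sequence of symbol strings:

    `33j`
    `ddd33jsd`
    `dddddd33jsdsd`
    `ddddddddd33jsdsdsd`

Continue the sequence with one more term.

Each term wraps the previous one in ddd on the left and sd on the right.
Applying this once more to ddddddddd33jsdsdsd:

dddddddddddd33jsdsdsdsd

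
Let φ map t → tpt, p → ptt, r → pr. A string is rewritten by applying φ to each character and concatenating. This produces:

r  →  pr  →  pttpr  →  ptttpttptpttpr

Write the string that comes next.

ptttpttpttptptttpttptptttptptttpttptpttpr

φ(ptttpttptpttpr) expands symbol-by-symbol to ptt tpt tpt tpt ptt tpt tpt ptt tpt ptt tpt tpt ptt pr; joining the 14 pieces gives the next term.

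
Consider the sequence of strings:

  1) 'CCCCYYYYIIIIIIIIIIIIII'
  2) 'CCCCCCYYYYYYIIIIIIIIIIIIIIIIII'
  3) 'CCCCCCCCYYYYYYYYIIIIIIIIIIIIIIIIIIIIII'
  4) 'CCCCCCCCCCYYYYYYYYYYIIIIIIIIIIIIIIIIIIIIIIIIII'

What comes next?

The n-th term is 2n-2 C's then 2n-2 Y's then 4n+2 I's, where the shown terms are n = 3, 4, 5, 6.
For the next term, n = 7, so the run lengths are 12, 12, 30.

CCCCCCCCCCCCYYYYYYYYYYYYIIIIIIIIIIIIIIIIIIIIIIIIIIIIII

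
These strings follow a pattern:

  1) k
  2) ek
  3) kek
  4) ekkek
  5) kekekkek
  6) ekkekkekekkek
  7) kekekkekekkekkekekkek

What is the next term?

ekkekkekekkekkekekkekekkekkekekkek

This is a Fibonacci-style word recurrence s(k) = s(k−2)·s(k−1): e.g. k·ek = kek.
The next term joins ekkekkekekkek and kekekkekekkekkekekkek.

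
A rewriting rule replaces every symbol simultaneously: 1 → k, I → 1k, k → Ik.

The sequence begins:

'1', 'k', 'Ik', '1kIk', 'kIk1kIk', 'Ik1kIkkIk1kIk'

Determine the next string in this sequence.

1kIkkIk1kIkIk1kIkkIk1kIk

φ(Ik1kIkkIk1kIk) expands symbol-by-symbol to 1k Ik k Ik 1k Ik Ik 1k Ik k Ik 1k Ik; joining the 13 pieces gives the next term.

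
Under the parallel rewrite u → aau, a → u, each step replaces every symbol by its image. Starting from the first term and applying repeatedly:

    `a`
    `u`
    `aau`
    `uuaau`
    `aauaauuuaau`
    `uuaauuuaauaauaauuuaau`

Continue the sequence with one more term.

Replace each of the 21 characters of uuaauuuaauaauaauuuaau in place — aau aau u u aau aau aau u u aau u u aau u u aau aau aau u u aau — and concatenate.

aauaauuuaauaauaauuuaauuuaauuuaauaauaauuuaau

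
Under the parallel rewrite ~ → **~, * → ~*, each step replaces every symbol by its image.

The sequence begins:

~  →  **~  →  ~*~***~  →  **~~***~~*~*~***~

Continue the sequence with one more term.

Rewriting the 17 symbols of **~~***~~*~*~***~ one by one yields ~* ~* **~ **~ ~* ~* ~* **~ **~ ~* **~ ~* **~ ~* ~* ~* **~; concatenated:

~*~***~**~~*~*~***~**~~***~~***~~*~*~***~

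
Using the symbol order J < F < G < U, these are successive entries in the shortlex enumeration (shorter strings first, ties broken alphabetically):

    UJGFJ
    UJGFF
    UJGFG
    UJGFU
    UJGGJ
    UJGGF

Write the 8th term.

Stepping forward 2 times from UJGGF: UJGGF → UJGGG, then the target.

UJGGU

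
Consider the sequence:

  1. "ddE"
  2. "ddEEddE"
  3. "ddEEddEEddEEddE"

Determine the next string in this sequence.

ddEEddEEddEEddEEddEEddEEddEEddE

Each string is two copies of the previous one joined by 'E'.
One more doubling of ddEEddEEddEEddE gives the answer.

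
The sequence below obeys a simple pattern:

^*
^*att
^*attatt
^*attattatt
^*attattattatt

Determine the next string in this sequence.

The strings grow by a fixed suffix att each time.
Applying this once more to ^*attattattatt:

^*attattattattatt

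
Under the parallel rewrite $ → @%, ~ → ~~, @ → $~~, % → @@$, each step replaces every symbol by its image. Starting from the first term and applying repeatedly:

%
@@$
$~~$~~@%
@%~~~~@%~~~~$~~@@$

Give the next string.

φ(@%~~~~@%~~~~$~~@@$) expands symbol-by-symbol to $~~ @@$ ~~ ~~ ~~ ~~ $~~ @@$ ~~ ~~ ~~ ~~ @% ~~ ~~ $~~ $~~ @%; joining the 18 pieces gives the next term.

$~~@@$~~~~~~~~$~~@@$~~~~~~~~@%~~~~$~~$~~@%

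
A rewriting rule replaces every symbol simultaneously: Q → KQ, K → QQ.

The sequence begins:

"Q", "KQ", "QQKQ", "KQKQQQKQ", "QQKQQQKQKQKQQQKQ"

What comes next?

KQKQQQKQKQKQQQKQQQKQQQKQKQKQQQKQ

φ(QQKQQQKQKQKQQQKQ) expands symbol-by-symbol to KQ KQ QQ KQ KQ KQ QQ KQ QQ KQ QQ KQ KQ KQ QQ KQ; joining the 16 pieces gives the next term.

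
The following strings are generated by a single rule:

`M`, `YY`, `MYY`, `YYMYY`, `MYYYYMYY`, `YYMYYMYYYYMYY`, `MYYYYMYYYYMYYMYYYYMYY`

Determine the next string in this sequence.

YYMYYMYYYYMYYMYYYYMYYYYMYYMYYYYMYY

From term 3 onward, concatenate the second-to-last term with the last: M·YY = MYY, YY·MYY = YYMYY, …
So term 8 is YYMYYMYYYYMYY·MYYYYMYYYYMYYMYYYYMYY.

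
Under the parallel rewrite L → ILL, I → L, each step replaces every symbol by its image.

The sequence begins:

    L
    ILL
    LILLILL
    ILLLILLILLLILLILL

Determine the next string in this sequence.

Rewriting the 17 symbols of ILLLILLILLLILLILL one by one yields L ILL ILL ILL L ILL ILL L ILL ILL ILL L ILL ILL L ILL ILL; concatenated:

LILLILLILLLILLILLLILLILLILLLILLILLLILLILL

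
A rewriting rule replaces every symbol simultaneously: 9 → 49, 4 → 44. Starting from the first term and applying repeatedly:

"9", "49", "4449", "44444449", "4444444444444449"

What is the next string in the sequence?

44444444444444444444444444444449

Replace each of the 16 characters of 4444444444444449 in place — 44 44 44 44 44 44 44 44 44 44 44 44 44 44 44 49 — and concatenate.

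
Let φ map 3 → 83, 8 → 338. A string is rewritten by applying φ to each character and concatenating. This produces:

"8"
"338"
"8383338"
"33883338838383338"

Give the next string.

83833383388383833383388333883338838383338

Replace each of the 17 characters of 33883338838383338 in place — 83 83 338 338 83 83 83 338 338 83 338 83 338 83 83 83 338 — and concatenate.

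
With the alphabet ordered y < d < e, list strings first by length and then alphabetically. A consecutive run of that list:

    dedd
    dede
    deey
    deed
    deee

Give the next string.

The successor of deee increments the rightmost position that isn't already e and resets every position after it to y.

eyyy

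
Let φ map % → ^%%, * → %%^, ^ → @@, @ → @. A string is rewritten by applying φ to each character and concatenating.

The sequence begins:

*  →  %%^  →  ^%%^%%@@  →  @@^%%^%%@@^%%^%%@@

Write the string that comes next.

Replace each of the 18 characters of @@^%%^%%@@^%%^%%@@ in place — @ @ @@ ^%% ^%% @@ ^%% ^%% @ @ @@ ^%% ^%% @@ ^%% ^%% @ @ — and concatenate.

@@@@^%%^%%@@^%%^%%@@@@^%%^%%@@^%%^%%@@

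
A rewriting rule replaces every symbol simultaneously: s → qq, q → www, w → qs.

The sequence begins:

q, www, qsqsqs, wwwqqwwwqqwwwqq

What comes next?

Applying the rule to each of the 15 symbols of wwwqqwwwqqwwwqq gives the pieces qs qs qs www www qs qs qs www www qs qs qs www www, which concatenate to the answer.

qsqsqswwwwwwqsqsqswwwwwwqsqsqswwwwww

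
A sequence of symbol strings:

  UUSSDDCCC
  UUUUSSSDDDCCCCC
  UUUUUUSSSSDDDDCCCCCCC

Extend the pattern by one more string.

UUUUUUUUSSSSSDDDDDCCCCCCCCC

Term n consists of 2n U's, followed by n+1 S's, followed by n+1 D's, followed by 2n+1 C's (n = 1, 2, …).
At n = 4 the blocks have lengths 8, 5, 5, 9.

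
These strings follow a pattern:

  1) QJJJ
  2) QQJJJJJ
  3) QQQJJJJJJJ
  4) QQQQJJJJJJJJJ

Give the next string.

Reading off run lengths: Q runs 1, 2, 3, 4; J runs 3, 5, 7, 9 — each is linear in n (n = 1, 2, …).
At n = 5 the blocks have lengths 5, 11.

QQQQQJJJJJJJJJJJ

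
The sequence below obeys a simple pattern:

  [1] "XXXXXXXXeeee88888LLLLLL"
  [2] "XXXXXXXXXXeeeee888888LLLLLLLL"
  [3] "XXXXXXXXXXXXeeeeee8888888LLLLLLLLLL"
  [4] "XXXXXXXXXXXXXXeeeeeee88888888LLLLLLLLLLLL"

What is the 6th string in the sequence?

XXXXXXXXXXXXXXXXXXeeeeeeeee8888888888LLLLLLLLLLLLLLLL

Reading off run lengths: X runs 8, 10, 12, 14; e runs 4, 5, 6, 7; 8 runs 5, 6, 7, 8; L runs 6, 8, 10, 12 — each is linear in n, where the shown terms are n = 3, 4, 5, 6.
Setting n = 8 gives 18, 9, 10, 16 characters in each block.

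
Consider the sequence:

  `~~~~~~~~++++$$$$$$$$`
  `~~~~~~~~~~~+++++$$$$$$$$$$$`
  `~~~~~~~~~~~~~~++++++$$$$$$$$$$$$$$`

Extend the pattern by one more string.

~~~~~~~~~~~~~~~~~+++++++$$$$$$$$$$$$$$$$$

Each string has the form ~^{3n+2} +^{n+2} $^{3n+2}, where the shown terms are n = 2, 3, 4.
At n = 5 the blocks have lengths 17, 7, 17.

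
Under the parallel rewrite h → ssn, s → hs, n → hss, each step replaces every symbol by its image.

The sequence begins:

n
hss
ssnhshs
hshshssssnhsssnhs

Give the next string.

Rewriting the 17 symbols of hshshssssnhsssnhs one by one yields ssn hs ssn hs ssn hs hs hs hs hss ssn hs hs hs hss ssn hs; concatenated:

ssnhsssnhsssnhshshshshssssnhshshshssssnhs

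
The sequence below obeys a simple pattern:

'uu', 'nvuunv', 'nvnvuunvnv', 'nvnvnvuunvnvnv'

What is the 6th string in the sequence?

Each term wraps the previous one in nv on the left and nv on the right.
From nvnvnvuunvnvnv, 2 further steps: nvnvnvuunvnvnv → nvnvnvnvuunvnvnvnv → (answer).

nvnvnvnvnvuunvnvnvnvnv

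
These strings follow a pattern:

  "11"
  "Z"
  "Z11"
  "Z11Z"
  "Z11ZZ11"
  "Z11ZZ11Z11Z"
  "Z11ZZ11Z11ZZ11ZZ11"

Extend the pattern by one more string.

This is a Fibonacci-style word recurrence s(k) = s(k−1)·s(k−2): e.g. Z·11 = Z11.
The next term joins Z11ZZ11Z11ZZ11ZZ11 and Z11ZZ11Z11Z.

Z11ZZ11Z11ZZ11ZZ11Z11ZZ11Z11Z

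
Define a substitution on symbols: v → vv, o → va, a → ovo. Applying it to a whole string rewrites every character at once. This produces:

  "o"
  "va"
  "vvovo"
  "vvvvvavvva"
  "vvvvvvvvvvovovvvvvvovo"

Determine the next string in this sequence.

φ(vvvvvvvvvvovovvvvvvovo) expands symbol-by-symbol to vv vv vv vv vv vv vv vv vv vv va vv va vv vv vv vv vv vv va vv va; joining the 22 pieces gives the next term.

vvvvvvvvvvvvvvvvvvvvvavvvavvvvvvvvvvvvvavvva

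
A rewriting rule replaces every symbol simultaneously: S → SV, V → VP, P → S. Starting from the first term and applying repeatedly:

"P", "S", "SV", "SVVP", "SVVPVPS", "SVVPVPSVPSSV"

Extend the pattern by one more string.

SVVPVPSVPSSVVPSSVSVVP

Expanding SVVPVPSVPSSV: S→SV, V→VP, V→VP, P→S, V→VP, P→S, S→SV, V→VP, P→S, S→SV, S→SV, V→VP. Concatenated: SV VP VP S VP S SV VP S SV SV VP.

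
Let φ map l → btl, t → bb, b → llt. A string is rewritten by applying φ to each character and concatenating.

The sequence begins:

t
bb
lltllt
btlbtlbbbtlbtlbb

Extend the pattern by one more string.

Applying the rule to each of the 16 symbols of btlbtlbbbtlbtlbb gives the pieces llt bb btl llt bb btl llt llt llt bb btl llt bb btl llt llt, which concatenate to the answer.

lltbbbtllltbbbtllltlltlltbbbtllltbbbtllltllt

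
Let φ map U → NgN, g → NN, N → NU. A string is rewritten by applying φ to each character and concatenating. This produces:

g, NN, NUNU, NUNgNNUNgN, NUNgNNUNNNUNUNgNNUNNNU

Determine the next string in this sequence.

φ(NUNgNNUNNNUNUNgNNUNNNU) expands symbol-by-symbol to NU NgN NU NN NU NU NgN NU NU NU NgN NU NgN NU NN NU NU NgN NU NU NU NgN; joining the 22 pieces gives the next term.

NUNgNNUNNNUNUNgNNUNUNUNgNNUNgNNUNNNUNUNgNNUNUNUNgN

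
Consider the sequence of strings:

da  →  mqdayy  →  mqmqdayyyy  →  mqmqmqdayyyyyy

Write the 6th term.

mqmqmqmqmqdayyyyyyyyyy

Every step adds mq to the front and yy to the end of the previous string.
From mqmqmqdayyyyyy, 2 further steps: mqmqmqdayyyyyy → mqmqmqmqdayyyyyyyy → (answer).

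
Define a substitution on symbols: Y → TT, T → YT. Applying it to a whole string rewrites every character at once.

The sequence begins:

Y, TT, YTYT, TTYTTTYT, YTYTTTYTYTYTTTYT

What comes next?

TTYTTTYTYTYTTTYTTTYTTTYTYTYTTTYT

φ(YTYTTTYTYTYTTTYT) expands symbol-by-symbol to TT YT TT YT YT YT TT YT TT YT TT YT YT YT TT YT; joining the 16 pieces gives the next term.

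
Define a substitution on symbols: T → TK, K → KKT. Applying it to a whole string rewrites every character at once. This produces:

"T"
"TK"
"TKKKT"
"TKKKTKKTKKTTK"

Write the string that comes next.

Replace each of the 13 characters of TKKKTKKTKKTTK in place — TK KKT KKT KKT TK KKT KKT TK KKT KKT TK TK KKT — and concatenate.

TKKKTKKTKKTTKKKTKKTTKKKTKKTTKTKKKT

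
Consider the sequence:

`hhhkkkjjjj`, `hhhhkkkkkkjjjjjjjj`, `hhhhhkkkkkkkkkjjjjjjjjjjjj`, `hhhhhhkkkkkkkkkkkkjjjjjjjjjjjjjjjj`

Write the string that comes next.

hhhhhhhkkkkkkkkkkkkkkkjjjjjjjjjjjjjjjjjjjj

Each string has the form h^{n+2} k^{3n} j^{4n} (n = 1, 2, …).
At n = 5 the blocks have lengths 7, 15, 20.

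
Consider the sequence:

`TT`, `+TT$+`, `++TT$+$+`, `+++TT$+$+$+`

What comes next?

s(k+1) = +·s(k)·$+, so each term gains + as a prefix and $+ as a suffix.
One more step from +++TT$+$+$+ gives the answer.

++++TT$+$+$+$+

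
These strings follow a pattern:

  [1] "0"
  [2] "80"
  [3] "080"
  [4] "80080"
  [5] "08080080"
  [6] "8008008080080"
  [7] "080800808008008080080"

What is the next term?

From term 3 onward, concatenate the second-to-last term with the last: 0·80 = 080, 80·080 = 80080, …
Continuing: 8008008080080 · 080800808008008080080 gives term 8.

8008008080080080800808008008080080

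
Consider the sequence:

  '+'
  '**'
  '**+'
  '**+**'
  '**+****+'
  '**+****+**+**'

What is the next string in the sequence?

From term 3 onward, concatenate the last term with the second-to-last: **·+ = **+, **+·** = **+**, …
So term 7 is **+****+**+**·**+****+.

**+****+**+****+****+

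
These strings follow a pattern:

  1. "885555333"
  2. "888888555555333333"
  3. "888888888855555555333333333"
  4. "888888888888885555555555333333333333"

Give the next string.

888888888888888888555555555555333333333333333

Term n consists of 4n-2 8's, followed by 2n+2 5's, followed by 3n 3's (n = 1, 2, …).
For the next term, n = 5, so the run lengths are 18, 12, 15.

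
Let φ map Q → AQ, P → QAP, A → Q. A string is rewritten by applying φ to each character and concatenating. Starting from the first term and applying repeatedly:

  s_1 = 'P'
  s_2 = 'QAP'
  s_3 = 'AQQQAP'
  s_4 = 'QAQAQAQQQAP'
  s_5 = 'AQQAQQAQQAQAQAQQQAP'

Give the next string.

Rewriting the 19 symbols of AQQAQQAQQAQAQAQQQAP one by one yields Q AQ AQ Q AQ AQ Q AQ AQ Q AQ Q AQ Q AQ AQ AQ Q QAP; concatenated:

QAQAQQAQAQQAQAQQAQQAQQAQAQAQQQAP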